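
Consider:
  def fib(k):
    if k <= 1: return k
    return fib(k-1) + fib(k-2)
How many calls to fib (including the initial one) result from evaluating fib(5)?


Let C(m) = total calls to evaluate fib(m). Then C(0)=C(1)=1, and
C(m) = 1 + C(m-1) + C(m-2) for m >= 2.
Build the table (each entry = 1 + previous two):
  C(0) = 1
  C(1) = 1
  C(2) = 1 + 1 + 1 = 3
  C(3) = 1 + 3 + 1 = 5
  C(4) = 1 + 5 + 3 = 9
  C(5) = 1 + 9 + 5 = 15
Total calls for fib(5) = 15


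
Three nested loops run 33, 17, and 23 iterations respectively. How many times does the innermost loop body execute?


Loop 1 (outermost): 33 iterations
Loop 2 (middle): 17 iterations per outer
Loop 3 (innermost): 23 iterations per middle
Total = 33 * 17 * 23 = 12903


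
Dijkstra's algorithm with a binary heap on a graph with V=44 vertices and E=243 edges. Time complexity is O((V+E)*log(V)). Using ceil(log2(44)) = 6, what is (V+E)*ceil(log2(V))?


Dijkstra with a binary heap: each vertex is extracted once, each edge may relax once.
Each heap operation costs O(log V).
V + E = 44 + 243 = 287
ceil(log2(44)) = 6 (since 2^5 = 32 < 44 <= 64 = 2^6)
Total heap work = (V+E) * ceil(log2(V)) = 287 * 6 = 1722


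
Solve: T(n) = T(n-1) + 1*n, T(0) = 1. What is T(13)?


Expanding the recurrence:
T(13) = T(12) + 1*13
       = T(11) + 1*12 + 1*13
       ...
       = T(0) + 1*(1 + 2 + ... + 13)
       = 1 + 1 * 13*14/2
       = 1 + 1 * 91
       = 1 + 91 = 92


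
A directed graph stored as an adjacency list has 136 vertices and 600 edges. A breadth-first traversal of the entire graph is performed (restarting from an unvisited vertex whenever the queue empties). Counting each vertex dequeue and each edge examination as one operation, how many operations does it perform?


A full BFS traversal dequeues each vertex once and examines each edge once.
Vertex visits: 136
Edge visits: 600
V + E = 136 + 600 = 736


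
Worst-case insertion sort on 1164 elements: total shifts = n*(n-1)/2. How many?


Sum of shifts = 1 + 2 + 3 + ... + 1163
= 1164 * 1163 / 2
= 1353732 / 2
= 676866


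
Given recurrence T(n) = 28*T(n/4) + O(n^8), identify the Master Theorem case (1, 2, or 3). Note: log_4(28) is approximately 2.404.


Master Theorem parameters: a=28, b=4, c=8
log_b(a) = 2.404
Compare b^c with a: 4^8 = 65536 > 28, so c > log_b(a).
Comparing c=8 vs log_b(a)=2.404:
8 > 2.404 => Case 3
Result: T(n) = O(n^8)
Master Theorem case = 3


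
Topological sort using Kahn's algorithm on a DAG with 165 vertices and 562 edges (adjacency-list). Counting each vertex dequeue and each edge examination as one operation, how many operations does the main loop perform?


Kahn's algorithm:
  1. Compute in-degrees: O(V + E)
  2. Process queue: each vertex dequeued once (O(V))
     each edge examined once (O(E))
Total = V + E = 165 + 562 = 727


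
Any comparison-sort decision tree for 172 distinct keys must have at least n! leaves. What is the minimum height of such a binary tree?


A binary decision tree of height h has at most 2^h leaves and needs at least n! of them, so h >= ceil(log2(n!)).
172! is far too large to multiply out, so use Stirling's series:
  ln(n!) ~ n ln n - n + (1/2) ln(2 pi n) + 1/(12n)  (error below 1/(360 n^3), negligible here)
  ln(172) = 5.1474945
  n ln n = 172 * 5.1474945 = 885.3691
  (1/2) ln(2 pi * 172) = (1/2) ln(1080.7079) = 3.4927
  1/(12*172) = 0.0005
  ln(172!) ~ 885.3691 - 172 + 3.4927 + 0.0005 = 716.8623
Convert to base 2: log2(172!) = 716.8623 / ln 2 = 716.8623 / 0.69314718 = 1034.2137
ceil(1034.2137) = 1035


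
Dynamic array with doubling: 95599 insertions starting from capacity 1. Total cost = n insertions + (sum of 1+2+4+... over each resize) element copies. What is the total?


n = 95599
Insertion costs: 95599
Resizes copy 1, 2, 4, ... up to the largest power of 2 that is <= n-1 = 95598, i.e. 65536.
Copy costs = 1 + 2 + 4 + 8 + 16 + 32 + 64 + 128 + 256 + 512 + 1024 + 2048 + 4096 + 8192 + 16384 + 32768 + 65536 = 131071
Total = 95599 + 131071 = 226670


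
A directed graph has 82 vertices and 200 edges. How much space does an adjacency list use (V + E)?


Adjacency list: one list head per vertex + one entry per edge
Vertex heads: 82
Edge entries: 200
Total = 82 + 200 = 282


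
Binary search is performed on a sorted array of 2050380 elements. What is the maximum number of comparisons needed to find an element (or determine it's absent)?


Binary search halves the search space each comparison:
  Step 1: search space = 2050380 -> 1025190
  Step 2: search space = 1025190 -> 512595
  Step 3: search space = 512595 -> 256297
  Step 4: search space = 256297 -> 128148
  Step 5: search space = 128148 -> 64074
  Step 6: search space = 64074 -> 32037
  Step 7: search space = 32037 -> 16018
  Step 8: search space = 16018 -> 8009
  Step 9: search space = 8009 -> 4004
  Step 10: search space = 4004 -> 2002
  Step 11: search space = 2002 -> 1001
  Step 12: search space = 1001 -> 500
  Step 13: search space = 500 -> 250
  Step 14: search space = 250 -> 125
  Step 15: search space = 125 -> 62
  Step 16: search space = 62 -> 31
  Step 17: search space = 31 -> 15
  Step 18: search space = 15 -> 7
  Step 19: search space = 7 -> 3
  Step 20: search space = 3 -> 1
  Step 21: search space = 1 (final check)
Maximum comparisons = floor(log2(2050380)) + 1 = 20 + 1 = 21


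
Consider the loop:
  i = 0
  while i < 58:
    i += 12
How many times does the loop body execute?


Starting at i = 0, each iteration adds 12.
Iterations until i >= 58:
  Iteration 1: i = 0 -> i = 12
  Iteration 2: i = 12 -> i = 24
  Iteration 3: i = 24 -> i = 36
  Iteration 4: i = 36 -> i = 48
  Iteration 5: i = 48 -> i = 60
Total iterations = ceil(58/12) = 5


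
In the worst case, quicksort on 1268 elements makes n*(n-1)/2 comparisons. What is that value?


Sum of comparisons per partition:
1267 + 1266 + ... + 1 + 0
= 1268 * (1268 - 1) / 2
= 1268 * 1267 / 2
= 803278


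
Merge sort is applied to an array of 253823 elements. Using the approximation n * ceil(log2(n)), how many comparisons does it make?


Merge sort divides the array into halves recursively.
Number of levels = ceil(log2(253823)) = 18
At each level, approximately n = 253823 comparisons are needed for merging.
Total comparisons ~ n * ceil(log2(n)) = 253823 * 18 = 4568814


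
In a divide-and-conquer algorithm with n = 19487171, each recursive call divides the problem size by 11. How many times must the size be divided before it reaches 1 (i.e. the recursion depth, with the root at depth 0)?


Number of divisions = log_11(19487171)
Sizes: 19487171 -> 1771561 -> 161051 -> 14641 -> 1331 -> 121 -> 11 -> 1 (7 divisions)
Recursion depth = 7


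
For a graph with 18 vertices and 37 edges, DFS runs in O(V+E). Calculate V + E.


A full DFS traversal visits each vertex once and examines each edge once.
V = 18
E = 37
Sum = 18 + 37 = 55


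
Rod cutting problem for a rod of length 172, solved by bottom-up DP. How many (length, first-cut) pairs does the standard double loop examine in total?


For each subproblem length i = 1..172, the inner loop considers i possible first cuts.
Total = 1 + 2 + ... + 172
= 172*(172+1)/2
= 172*173/2 = 14878


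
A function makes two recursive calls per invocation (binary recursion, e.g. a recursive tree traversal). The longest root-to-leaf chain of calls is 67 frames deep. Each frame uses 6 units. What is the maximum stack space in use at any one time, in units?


Binary recursion: the two calls run one after the other, so only one root-to-leaf chain of frames is on the stack at a time.
Maximum depth (longest chain) = 67 frames
Each frame = 6 units
Max stack space = 67 * 6 = 402


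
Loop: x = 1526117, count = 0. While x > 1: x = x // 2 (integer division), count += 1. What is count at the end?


The variable x halves each step:
x = 1526117 -> 763058 -> 381529 -> 190764 -> 95382 -> 47691 -> 23845 -> 11922 -> 5961 -> 2980 -> 1490 -> 745 -> 372 -> 186 -> 93 -> 46 -> 23 -> 11 -> 5 -> 2 -> 1
Number of halvings = floor(log2(1526117)) = 20


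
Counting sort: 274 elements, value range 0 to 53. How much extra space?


n = 274 (output array)
k = 54 (count array for 54 distinct values)
Extra space = 274 + 54 = 328


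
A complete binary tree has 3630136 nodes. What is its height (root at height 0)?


In a complete binary tree, level k holds nodes 2^k .. 2^(k+1)-1 (1-indexed).
Height = floor(log2(n)) = floor(log2(3630136)) = 21
Check: 2^21 = 2097152 <= 3630136 < 4194304 = 2^22


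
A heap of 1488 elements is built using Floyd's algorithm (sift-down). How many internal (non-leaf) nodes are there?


Leaf nodes occupy roughly half the array.
Sift-down is called for each internal node, starting from the last one.
Internal nodes = floor(n/2) = floor(1488/2) = 744


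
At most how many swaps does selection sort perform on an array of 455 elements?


Each of the 454 passes places one element in its final position.
Pass 1: swap minimum into position 0
Pass 2: swap minimum of remaining into position 1
...
Pass 454: last two elements, one swap
Maximum swaps = 455 - 1 = 454


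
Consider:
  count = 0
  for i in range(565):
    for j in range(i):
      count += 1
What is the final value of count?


For each i, the inner loop runs i times:
  i=0: inner runs 0 times
  i=1: inner runs 1 time
  i=2: inner runs 2 times
  i=3: inner runs 3 times
  i=4: inner runs 4 times
  i=5: inner runs 5 times
  i=6: inner runs 6 times
  i=7: inner runs 7 times
  ...
Total = 0 + 1 + 2 + ... + 564 = 565*(565-1)/2 = 159330


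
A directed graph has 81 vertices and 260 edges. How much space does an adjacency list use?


Adjacency list: one list head per vertex + one entry per edge
Vertex heads: 81
Edge entries: 260
Total = 81 + 260 = 341


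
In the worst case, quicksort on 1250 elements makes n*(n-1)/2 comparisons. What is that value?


Sum of comparisons per partition:
1249 + 1248 + ... + 1 + 0
= 1250 * (1250 - 1) / 2
= 1250 * 1249 / 2
= 780625


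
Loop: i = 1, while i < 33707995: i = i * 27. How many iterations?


i multiplies by 27 each step:
i = 1 -> 27 -> 729 -> 19683 -> 531441 -> 14348907 -> 387420489 (stop)
Iterations = ceil(log_27(33707995)) = 6


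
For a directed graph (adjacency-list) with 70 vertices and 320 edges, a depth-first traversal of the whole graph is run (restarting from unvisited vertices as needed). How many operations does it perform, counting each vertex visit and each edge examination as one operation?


A full DFS traversal visits each vertex once and examines each edge once.
V = 70
E = 320
Sum = 70 + 320 = 390


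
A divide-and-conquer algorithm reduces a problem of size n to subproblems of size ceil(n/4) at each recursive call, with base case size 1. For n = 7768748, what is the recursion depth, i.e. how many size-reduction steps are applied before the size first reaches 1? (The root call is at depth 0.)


Each step divides the size by 4 (rounding up); after k steps the size is ceil(n/4^k), which equals 1 exactly when 4^k >= n.
So the depth is the smallest k with 4^k >= 7768748, i.e. ceil(log_4(7768748)).
4^11 = 4194304 < 7768748 <= 16777216 = 4^12
Recursion depth = 12


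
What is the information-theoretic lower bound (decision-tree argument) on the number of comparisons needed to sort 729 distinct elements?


A binary decision tree of height h has at most 2^h leaves and needs at least n! of them, so h >= ceil(log2(n!)).
729! is far too large to multiply out, so use Stirling's series:
  ln(n!) ~ n ln n - n + (1/2) ln(2 pi n) + 1/(12n)  (error below 1/(360 n^3), negligible here)
  ln(729) = 6.5916737
  n ln n = 729 * 6.5916737 = 4805.3301
  (1/2) ln(2 pi * 729) = (1/2) ln(4580.4421) = 4.2148
  1/(12*729) = 0.0001
  ln(729!) ~ 4805.3301 - 729 + 4.2148 + 0.0001 = 4080.5450
Convert to base 2: log2(729!) = 4080.5450 / ln 2 = 4080.5450 / 0.69314718 = 5886.9820
ceil(5886.9820) = 5887


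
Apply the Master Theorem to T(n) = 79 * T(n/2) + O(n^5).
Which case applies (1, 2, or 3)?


The Master Theorem: T(n) = a*T(n/b) + O(n^c)
  a = 79, b = 2, c = 5
log_b(a) = log_2(79) ~ 6.304
Compare b^c with a: 2^5 = 32 < 79, so c < log_b(a).
Since c < log_b(a), Case 1 applies.
T(n) = O(n^(log_2 79)) ~ O(n^6.304)
Master Theorem case = 1


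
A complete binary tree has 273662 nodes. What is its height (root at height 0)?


In a complete binary tree, level k holds nodes 2^k .. 2^(k+1)-1 (1-indexed).
Height = floor(log2(n)) = floor(log2(273662)) = 18
Check: 2^18 = 262144 <= 273662 < 524288 = 2^19


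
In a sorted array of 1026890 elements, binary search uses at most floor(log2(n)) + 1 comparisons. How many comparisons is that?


Halving sequence: 1026890 -> 513445 -> 256722 -> 128361 -> 64180 -> 32090 -> 16045 -> 8022 -> 4011 -> 2005 -> 1002 -> 501 -> 250 -> 125 -> 62 -> 31 -> 15 -> 7 -> 3 -> 1
Number of halvings = 19
Max comparisons = 19 + 1 = 20


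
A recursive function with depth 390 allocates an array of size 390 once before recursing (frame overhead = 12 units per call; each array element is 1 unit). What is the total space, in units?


Array allocation: 390 units (allocated once)
Stack frames: 390 deep * 12 per frame = 4680 units
Total = 390 + 4680 = 5070


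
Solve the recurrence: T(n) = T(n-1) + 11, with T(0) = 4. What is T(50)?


Unrolling the recurrence:
T(50) = T(49) + 11
       = T(48) + 11 + 11
       = T(47) + 11*3
       ...
       = T(0) + 11*50
       = 4 + 550 = 554


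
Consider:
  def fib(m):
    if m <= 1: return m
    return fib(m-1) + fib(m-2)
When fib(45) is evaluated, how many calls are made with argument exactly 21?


Let N(m) = number of times fib(m) is called while evaluating fib(45).
N(45) = 1 (the initial call).
N(44) = 1 (only fib(45) calls it).
For 1 <= m <= 43: fib(m) is called by fib(m+1) and fib(m+2), so
  N(m) = N(m+1) + N(m+2).
fib(0) is called only by fib(2), so N(0) = N(2).
Walk down from m=45:
  N(45)=1, N(44)=1, N(43)=2, N(42)=3, N(41)=5, N(40)=8, N(39)=13, N(38)=21, N(37)=34, N(36)=55, N(35)=89, N(34)=144, N(33)=233, N(32)=377, N(31)=610, N(30)=987, N(29)=1597, N(28)=2584, N(27)=4181, N(26)=6765, N(25)=10946, N(24)=17711, N(23)=28657, N(22)=46368, N(21)=75025
N(21) = 75025


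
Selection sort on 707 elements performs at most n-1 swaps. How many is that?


Each of the 706 passes places one element in its final position.
Pass 1: swap minimum into position 0
Pass 2: swap minimum of remaining into position 1
...
Pass 706: last two elements, one swap
Maximum swaps = 707 - 1 = 706


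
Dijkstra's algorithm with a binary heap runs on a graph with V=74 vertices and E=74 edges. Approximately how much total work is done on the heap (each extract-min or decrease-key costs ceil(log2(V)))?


Dijkstra with a binary heap: each vertex is extracted once, each edge may relax once.
Each heap operation costs O(log V).
V + E = 74 + 74 = 148
ceil(log2(74)) = 7 (since 2^6 = 64 < 74 <= 128 = 2^7)
Total heap work = (V+E) * ceil(log2(V)) = 148 * 7 = 1036


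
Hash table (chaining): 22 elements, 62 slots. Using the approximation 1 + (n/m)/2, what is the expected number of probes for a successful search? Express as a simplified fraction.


Computing expected probes:
alpha = 22/62
= 1 + alpha/2
= 1 + 22/(2*62)
= (2*62 + 22) / (2*62)
= 146/124 = 73/62


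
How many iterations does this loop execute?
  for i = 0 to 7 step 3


The loop variable i takes values starting at 0 and increments by 3 each iteration.
Sequence: i = 0, 3, 6
The upper bound 7 is inclusive, so the count is floor((last - first) / step) + 1:
floor((7 - 0) / 3) + 1 = floor(7/3) + 1 = 2 + 1 = 3


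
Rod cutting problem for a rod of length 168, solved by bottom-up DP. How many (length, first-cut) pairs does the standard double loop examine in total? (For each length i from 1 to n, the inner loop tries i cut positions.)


For each subproblem length i = 1..168, the inner loop considers i possible first cuts.
Total = 1 + 2 + ... + 168
= 168*(168+1)/2
= 168*169/2 = 14196


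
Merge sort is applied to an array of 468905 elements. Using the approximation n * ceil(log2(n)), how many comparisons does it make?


Merge sort divides the array into halves recursively.
Number of levels = ceil(log2(468905)) = 19
At each level, approximately n = 468905 comparisons are needed for merging.
Total comparisons ~ n * ceil(log2(n)) = 468905 * 19 = 8909195


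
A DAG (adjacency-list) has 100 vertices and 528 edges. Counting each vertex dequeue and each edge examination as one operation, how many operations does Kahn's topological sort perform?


V = 100 (vertex processing)
E = 528 (edge processing)
V + E = 100 + 528 = 628


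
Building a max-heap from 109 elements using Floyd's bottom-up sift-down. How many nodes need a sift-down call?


In a heap of 109 elements (0-indexed array):
  Last element index: 108
  Parent of last element: floor((108 - 1) / 2) = 53
  Internal nodes: indices 0 to 53
  Count = floor(109/2) = 54


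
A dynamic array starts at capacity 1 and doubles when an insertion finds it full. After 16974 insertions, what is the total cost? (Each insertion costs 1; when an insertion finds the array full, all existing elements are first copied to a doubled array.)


Insertion cost: 16974 (one per element)
Resizes occur just before inserting elements 2, 3, 5, 9, ...
Elements copied at each resize: 1 + 2 + 4 + 8 + 16 + 32 + 64 + 128 + 256 + 512 + 1024 + 2048 + 4096 + 8192 + 16384
Sum of copies = 32767 (geometric series: 2^k - 1)
Total = 16974 + 32767 = 49741


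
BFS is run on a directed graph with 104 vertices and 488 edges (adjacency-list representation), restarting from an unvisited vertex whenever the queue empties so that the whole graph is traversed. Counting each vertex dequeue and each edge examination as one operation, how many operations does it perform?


A full BFS traversal dequeues each vertex exactly once and examines each directed edge exactly once.
V = 104 (vertex processing cost)
E = 488 (edge examination cost)
Total operations proportional to V + E = 104 + 488 = 592


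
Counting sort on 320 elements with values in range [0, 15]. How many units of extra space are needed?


Output array size: 320 (to store sorted result)
Count array size: 16 (one slot per possible value, range 0 to 15)
Total extra space = 320 + 16 = 336


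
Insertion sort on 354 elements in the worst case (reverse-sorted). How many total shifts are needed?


In the worst case (reverse-sorted), each element shifts past all previous:
  Element 1: 1 shifts
  Element 2: 2 shifts
  Element 3: 3 shifts
  Element 4: 4 shifts
  Element 5: 5 shifts
  ...
  Element 353: 353 shifts
Total = 1 + 2 + ... + 353
= 354*(354-1)/2 = 62481


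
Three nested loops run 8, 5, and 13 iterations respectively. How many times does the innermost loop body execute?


Loop 1 (outermost): 8 iterations
Loop 2 (middle): 5 iterations per outer
Loop 3 (innermost): 13 iterations per middle
Total = 8 * 5 * 13 = 520


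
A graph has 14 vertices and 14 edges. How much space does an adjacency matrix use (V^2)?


Adjacency matrix: V x V grid of entries
Space = V^2 = 14^2 = 14 * 14 = 196


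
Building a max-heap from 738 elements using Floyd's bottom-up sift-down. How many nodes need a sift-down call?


In a heap of 738 elements (0-indexed array):
  Last element index: 737
  Parent of last element: floor((737 - 1) / 2) = 368
  Internal nodes: indices 0 to 368
  Count = floor(738/2) = 369


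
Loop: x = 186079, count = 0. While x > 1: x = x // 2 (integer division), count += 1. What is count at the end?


The variable x halves each step:
x = 186079 -> 93039 -> 46519 -> 23259 -> 11629 -> 5814 -> 2907 -> 1453 -> 726 -> 363 -> 181 -> 90 -> 45 -> 22 -> 11 -> 5 -> 2 -> 1
Number of halvings = floor(log2(186079)) = 17


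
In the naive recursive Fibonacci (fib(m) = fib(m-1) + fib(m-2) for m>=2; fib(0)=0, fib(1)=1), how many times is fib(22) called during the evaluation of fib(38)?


Let N(m) = number of times fib(m) is called while evaluating fib(38).
N(38) = 1 (the initial call).
N(37) = 1 (only fib(38) calls it).
For 1 <= m <= 36: fib(m) is called by fib(m+1) and fib(m+2), so
  N(m) = N(m+1) + N(m+2).
fib(0) is called only by fib(2), so N(0) = N(2).
Walk down from m=38:
  N(38)=1, N(37)=1, N(36)=2, N(35)=3, N(34)=5, N(33)=8, N(32)=13, N(31)=21, N(30)=34, N(29)=55, N(28)=89, N(27)=144, N(26)=233, N(25)=377, N(24)=610, N(23)=987, N(22)=1597
N(22) = 1597


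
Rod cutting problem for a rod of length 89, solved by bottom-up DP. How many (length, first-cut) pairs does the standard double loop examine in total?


For each subproblem length i = 1..89, the inner loop considers i possible first cuts.
Total = 1 + 2 + ... + 89
= 89*(89+1)/2
= 89*90/2 = 4005


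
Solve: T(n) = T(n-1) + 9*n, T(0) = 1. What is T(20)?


Expanding the recurrence:
T(20) = T(19) + 9*20
       = T(18) + 9*19 + 9*20
       ...
       = T(0) + 9*(1 + 2 + ... + 20)
       = 1 + 9 * 20*21/2
       = 1 + 9 * 210
       = 1 + 1890 = 1891


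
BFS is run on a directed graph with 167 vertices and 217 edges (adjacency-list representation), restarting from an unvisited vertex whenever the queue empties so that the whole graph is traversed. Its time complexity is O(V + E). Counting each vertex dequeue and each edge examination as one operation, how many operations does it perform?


A full BFS traversal dequeues each vertex exactly once and examines each directed edge exactly once.
V = 167 (vertex processing cost)
E = 217 (edge examination cost)
Total operations proportional to V + E = 167 + 217 = 384


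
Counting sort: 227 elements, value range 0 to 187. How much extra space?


n = 227 (output array)
k = 188 (count array for 188 distinct values)
Extra space = 227 + 188 = 415


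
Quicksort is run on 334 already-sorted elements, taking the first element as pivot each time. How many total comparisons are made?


Sum of comparisons per partition:
333 + 332 + ... + 1 + 0
= 334 * (334 - 1) / 2
= 334 * 333 / 2
= 55611


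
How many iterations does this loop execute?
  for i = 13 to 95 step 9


The loop variable i takes values starting at 13 and increments by 9 each iteration.
Sequence: i = 13, 22, 31, 40, 49, 58, 67, 76, 85, ...
The upper bound 95 is inclusive, so the count is floor((last - first) / step) + 1:
floor((95 - 13) / 9) + 1 = floor(82/9) + 1 = 9 + 1 = 10


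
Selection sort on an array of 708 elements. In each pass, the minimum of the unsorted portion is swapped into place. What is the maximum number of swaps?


Selection sort performs one swap per pass:
  Pass 1: find min in positions 0 to 707, swap with position 0
  Pass 2: find min in positions 1 to 707, swap with position 1
  Pass 3: find min in positions 2 to 707, swap with position 2
  Pass 4: find min in positions 3 to 707, swap with position 3
  Pass 5: find min in positions 4 to 707, swap with position 4
  ... (702 more passes)
Total passes (and swaps) = n - 1 = 708 - 1 = 707


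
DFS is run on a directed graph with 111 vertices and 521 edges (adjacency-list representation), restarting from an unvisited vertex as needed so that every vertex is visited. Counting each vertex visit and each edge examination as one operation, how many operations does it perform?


A full DFS traversal processes each vertex exactly once (push/pop on stack).
Each directed edge is examined once.
V = 111, E = 521
V + E = 632


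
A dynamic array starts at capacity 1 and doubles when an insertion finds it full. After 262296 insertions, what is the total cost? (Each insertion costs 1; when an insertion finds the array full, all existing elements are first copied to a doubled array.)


Insertion cost: 262296 (one per element)
Resizes occur just before inserting elements 2, 3, 5, 9, ...
Elements copied at each resize: 1 + 2 + 4 + 8 + 16 + 32 + 64 + 128 + 256 + 512 + 1024 + 2048 + 4096 + 8192 + 16384 + 32768 + 65536 + 131072 + 262144
Sum of copies = 524287 (geometric series: 2^k - 1)
Total = 262296 + 524287 = 786583


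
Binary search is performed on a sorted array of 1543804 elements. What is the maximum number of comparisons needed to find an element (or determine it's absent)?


Binary search halves the search space each comparison:
  Step 1: search space = 1543804 -> 771902
  Step 2: search space = 771902 -> 385951
  Step 3: search space = 385951 -> 192975
  Step 4: search space = 192975 -> 96487
  Step 5: search space = 96487 -> 48243
  Step 6: search space = 48243 -> 24121
  Step 7: search space = 24121 -> 12060
  Step 8: search space = 12060 -> 6030
  Step 9: search space = 6030 -> 3015
  Step 10: search space = 3015 -> 1507
  Step 11: search space = 1507 -> 753
  Step 12: search space = 753 -> 376
  Step 13: search space = 376 -> 188
  Step 14: search space = 188 -> 94
  Step 15: search space = 94 -> 47
  Step 16: search space = 47 -> 23
  Step 17: search space = 23 -> 11
  Step 18: search space = 11 -> 5
  Step 19: search space = 5 -> 2
  Step 20: search space = 2 -> 1
  Step 21: search space = 1 (final check)
Maximum comparisons = floor(log2(1543804)) + 1 = 20 + 1 = 21


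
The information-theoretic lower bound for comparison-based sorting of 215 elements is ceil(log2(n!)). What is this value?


A binary decision tree of height h has at most 2^h leaves and needs at least n! of them, so h >= ceil(log2(n!)).
215! is far too large to multiply out, so use Stirling's series:
  ln(n!) ~ n ln n - n + (1/2) ln(2 pi n) + 1/(12n)  (error below 1/(360 n^3), negligible here)
  ln(215) = 5.3706380
  n ln n = 215 * 5.3706380 = 1154.6872
  (1/2) ln(2 pi * 215) = (1/2) ln(1350.8848) = 3.6043
  1/(12*215) = 0.0004
  ln(215!) ~ 1154.6872 - 215 + 3.6043 + 0.0004 = 943.2919
Convert to base 2: log2(215!) = 943.2919 / ln 2 = 943.2919 / 0.69314718 = 1360.8825
ceil(1360.8825) = 1361


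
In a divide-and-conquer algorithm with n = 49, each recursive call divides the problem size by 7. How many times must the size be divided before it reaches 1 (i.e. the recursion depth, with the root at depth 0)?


Number of divisions = log_7(49)
Sizes: 49 -> 7 -> 1 (2 divisions)
Recursion depth = 2


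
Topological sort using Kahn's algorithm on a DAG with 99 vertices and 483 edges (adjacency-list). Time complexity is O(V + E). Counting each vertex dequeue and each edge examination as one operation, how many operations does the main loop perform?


Kahn's algorithm:
  1. Compute in-degrees: O(V + E)
  2. Process queue: each vertex dequeued once (O(V))
     each edge examined once (O(E))
Total = V + E = 99 + 483 = 582


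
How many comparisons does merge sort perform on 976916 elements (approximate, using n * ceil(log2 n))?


Recursion depth: ceil(log2(976916)) = 20
Each recursion level merges n = 976916 elements
Total = 976916 * 20 = 19538320


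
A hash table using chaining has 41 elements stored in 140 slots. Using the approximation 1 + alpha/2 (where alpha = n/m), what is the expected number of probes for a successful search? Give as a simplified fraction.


Load factor alpha = n/m = 41/140
Expected probes = 1 + alpha/2 = 1 + 41/(2*140)
= 1 + 41/280
= 280/280 + 41/280
= 321/280


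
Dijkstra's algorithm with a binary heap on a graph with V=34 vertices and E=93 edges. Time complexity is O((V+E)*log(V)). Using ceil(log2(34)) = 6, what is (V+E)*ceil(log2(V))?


Dijkstra with a binary heap: each vertex is extracted once, each edge may relax once.
Each heap operation costs O(log V).
V + E = 34 + 93 = 127
ceil(log2(34)) = 6 (since 2^5 = 32 < 34 <= 64 = 2^6)
Total heap work = (V+E) * ceil(log2(V)) = 127 * 6 = 762


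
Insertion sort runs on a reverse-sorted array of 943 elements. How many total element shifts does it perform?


Sum of shifts = 1 + 2 + 3 + ... + 942
= 943 * 942 / 2
= 888306 / 2
= 444153


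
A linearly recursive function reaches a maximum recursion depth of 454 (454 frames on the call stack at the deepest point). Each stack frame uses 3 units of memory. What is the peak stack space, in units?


Maximum recursion depth = 454 frames
Memory per frame = 3 units
Total stack space = depth * frame_size
= 454 * 3 = 1362


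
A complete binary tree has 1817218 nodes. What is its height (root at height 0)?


In a complete binary tree, level k holds nodes 2^k .. 2^(k+1)-1 (1-indexed).
Height = floor(log2(n)) = floor(log2(1817218)) = 20
Check: 2^20 = 1048576 <= 1817218 < 2097152 = 2^21


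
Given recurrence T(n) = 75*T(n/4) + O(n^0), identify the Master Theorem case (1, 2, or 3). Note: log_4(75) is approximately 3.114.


Master Theorem parameters: a=75, b=4, c=0
log_b(a) = 3.114
Compare b^c with a: 4^0 = 1 < 75, so c < log_b(a).
Comparing c=0 vs log_b(a)=3.114:
0 < 3.114 => Case 1
Result: T(n) = O(n^(log_4 75)) ~ O(n^3.114)
Master Theorem case = 1


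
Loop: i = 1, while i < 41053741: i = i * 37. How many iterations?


i multiplies by 37 each step:
i = 1 -> 37 -> 1369 -> 50653 -> 1874161 -> 69343957 (stop)
Iterations = ceil(log_37(41053741)) = 5


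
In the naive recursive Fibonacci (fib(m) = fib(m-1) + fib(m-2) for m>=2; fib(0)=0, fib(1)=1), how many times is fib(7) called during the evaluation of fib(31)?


Let N(m) = number of times fib(m) is called while evaluating fib(31).
N(31) = 1 (the initial call).
N(30) = 1 (only fib(31) calls it).
For 1 <= m <= 29: fib(m) is called by fib(m+1) and fib(m+2), so
  N(m) = N(m+1) + N(m+2).
fib(0) is called only by fib(2), so N(0) = N(2).
Walk down from m=31:
  N(31)=1, N(30)=1, N(29)=2, N(28)=3, N(27)=5, N(26)=8, N(25)=13, N(24)=21, N(23)=34, N(22)=55, N(21)=89, N(20)=144, N(19)=233, N(18)=377, N(17)=610, N(16)=987, N(15)=1597, N(14)=2584, N(13)=4181, N(12)=6765, N(11)=10946, N(10)=17711, N(9)=28657, N(8)=46368, N(7)=75025
N(7) = 75025


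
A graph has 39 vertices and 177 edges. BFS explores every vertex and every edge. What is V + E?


A full BFS traversal dequeues each vertex once and examines each edge once.
Vertex visits: 39
Edge visits: 177
V + E = 39 + 177 = 216


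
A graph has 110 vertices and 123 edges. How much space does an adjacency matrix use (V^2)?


Adjacency matrix: V x V grid of entries
Space = V^2 = 110^2 = 110 * 110 = 12100


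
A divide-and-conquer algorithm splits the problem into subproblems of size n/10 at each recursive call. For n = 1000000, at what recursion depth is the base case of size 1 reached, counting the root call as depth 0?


At each depth, the problem size is divided by 10:
  Depth 0: problem size = 1000000
  Depth 1: problem size = 100000
  Depth 2: problem size = 10000
  Depth 3: problem size = 1000
  Depth 4: problem size = 100
  Depth 5: problem size = 10
  Depth 6: problem size = 1 (base case)
The base case is reached at depth log_10(1000000) = 6 (the tree has 7 levels counting depth 0, but the depth asked for is 6).
Recursion depth = 6


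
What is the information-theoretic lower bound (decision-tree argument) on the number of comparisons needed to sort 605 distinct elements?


A binary decision tree of height h has at most 2^h leaves and needs at least n! of them, so h >= ceil(log2(n!)).
605! is far too large to multiply out, so use Stirling's series:
  ln(n!) ~ n ln n - n + (1/2) ln(2 pi n) + 1/(12n)  (error below 1/(360 n^3), negligible here)
  ln(605) = 6.4052285
  n ln n = 605 * 6.4052285 = 3875.1632
  (1/2) ln(2 pi * 605) = (1/2) ln(3801.3271) = 4.1216
  1/(12*605) = 0.0001
  ln(605!) ~ 3875.1632 - 605 + 4.1216 + 0.0001 = 3274.2849
Convert to base 2: log2(605!) = 3274.2849 / ln 2 = 3274.2849 / 0.69314718 = 4723.7946
ceil(4723.7946) = 4724


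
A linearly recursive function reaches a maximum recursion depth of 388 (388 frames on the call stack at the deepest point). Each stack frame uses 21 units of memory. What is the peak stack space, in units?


Maximum recursion depth = 388 frames
Memory per frame = 21 units
Total stack space = depth * frame_size
= 388 * 21 = 8148


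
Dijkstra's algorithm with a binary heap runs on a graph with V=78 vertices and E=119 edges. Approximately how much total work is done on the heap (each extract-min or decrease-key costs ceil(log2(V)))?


Dijkstra with a binary heap: each vertex is extracted once, each edge may relax once.
Each heap operation costs O(log V).
V + E = 78 + 119 = 197
ceil(log2(78)) = 7 (since 2^6 = 64 < 78 <= 128 = 2^7)
Total heap work = (V+E) * ceil(log2(V)) = 197 * 7 = 1379


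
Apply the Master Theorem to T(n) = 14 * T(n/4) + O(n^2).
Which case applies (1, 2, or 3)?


The Master Theorem: T(n) = a*T(n/b) + O(n^c)
  a = 14, b = 4, c = 2
log_b(a) = log_4(14) ~ 1.904
Compare b^c with a: 4^2 = 16 > 14, so c > log_b(a).
Since c > log_b(a), Case 3 applies.
T(n) = O(n^2)
Master Theorem case = 3


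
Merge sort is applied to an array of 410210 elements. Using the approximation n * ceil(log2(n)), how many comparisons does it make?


Merge sort divides the array into halves recursively.
Number of levels = ceil(log2(410210)) = 19
At each level, approximately n = 410210 comparisons are needed for merging.
Total comparisons ~ n * ceil(log2(n)) = 410210 * 19 = 7793990


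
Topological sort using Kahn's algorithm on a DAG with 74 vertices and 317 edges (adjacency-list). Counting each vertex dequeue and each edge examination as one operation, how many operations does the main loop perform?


Kahn's algorithm:
  1. Compute in-degrees: O(V + E)
  2. Process queue: each vertex dequeued once (O(V))
     each edge examined once (O(E))
Total = V + E = 74 + 317 = 391


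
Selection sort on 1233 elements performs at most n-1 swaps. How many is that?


Each of the 1232 passes places one element in its final position.
Pass 1: swap minimum into position 0
Pass 2: swap minimum of remaining into position 1
...
Pass 1232: last two elements, one swap
Maximum swaps = 1233 - 1 = 1232


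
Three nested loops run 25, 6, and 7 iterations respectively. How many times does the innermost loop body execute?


Loop 1 (outermost): 25 iterations
Loop 2 (middle): 6 iterations per outer
Loop 3 (innermost): 7 iterations per middle
Total = 25 * 6 * 7 = 1050


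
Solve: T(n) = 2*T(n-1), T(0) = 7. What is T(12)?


Unrolling:
T(12) = 2*T(11) = 2^2*T(10) = ... = 2^12*T(0)
= 2^12 * 7
= 4096 * 7 = 28672


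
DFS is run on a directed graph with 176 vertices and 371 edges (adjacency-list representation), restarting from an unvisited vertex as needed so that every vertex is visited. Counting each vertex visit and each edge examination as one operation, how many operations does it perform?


A full DFS traversal processes each vertex exactly once (push/pop on stack).
Each directed edge is examined once.
V = 176, E = 371
V + E = 547


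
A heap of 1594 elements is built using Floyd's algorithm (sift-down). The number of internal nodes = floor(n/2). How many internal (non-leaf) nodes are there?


Leaf nodes occupy roughly half the array.
Sift-down is called for each internal node, starting from the last one.
Internal nodes = floor(n/2) = floor(1594/2) = 797


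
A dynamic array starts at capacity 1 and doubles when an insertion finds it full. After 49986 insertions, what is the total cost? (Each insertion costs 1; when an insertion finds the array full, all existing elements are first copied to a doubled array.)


Insertion cost: 49986 (one per element)
Resizes occur just before inserting elements 2, 3, 5, 9, ...
Elements copied at each resize: 1 + 2 + 4 + 8 + 16 + 32 + 64 + 128 + 256 + 512 + 1024 + 2048 + 4096 + 8192 + 16384 + 32768
Sum of copies = 65535 (geometric series: 2^k - 1)
Total = 49986 + 65535 = 115521


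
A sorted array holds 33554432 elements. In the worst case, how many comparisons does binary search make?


Halving sequence: 33554432 -> 16777216 -> 8388608 -> 4194304 -> 2097152 -> 1048576 -> 524288 -> 262144 -> 131072 -> 65536 -> 32768 -> 16384 -> 8192 -> 4096 -> 2048 -> 1024 -> 512 -> 256 -> 128 -> 64 -> 32 -> 16 -> 8 -> 4 -> 2 -> 1
Number of halvings = 25
Max comparisons = 25 + 1 = 26


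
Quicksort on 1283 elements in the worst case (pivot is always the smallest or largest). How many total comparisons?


In the worst case, each partition step picks the worst pivot:
  Partition 1: 1282 comparisons (n-1 elements to compare)
  Partition 2: 1281 comparisons
  Partition 3: 1280 comparisons
  Partition 4: 1279 comparisons
  Partition 5: 1278 comparisons
  ...
  Last partition: 0 comparisons
Total = (n-1) + (n-2) + ... + 1 + 0 = n*(n-1)/2
= 1283*1282/2 = 822403


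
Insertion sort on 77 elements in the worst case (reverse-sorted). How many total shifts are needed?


In the worst case (reverse-sorted), each element shifts past all previous:
  Element 1: 1 shifts
  Element 2: 2 shifts
  Element 3: 3 shifts
  Element 4: 4 shifts
  Element 5: 5 shifts
  ...
  Element 76: 76 shifts
Total = 1 + 2 + ... + 76
= 77*(77-1)/2 = 2926


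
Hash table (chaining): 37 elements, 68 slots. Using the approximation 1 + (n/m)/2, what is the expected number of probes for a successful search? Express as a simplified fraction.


Computing expected probes:
alpha = 37/68
= 1 + alpha/2
= 1 + 37/(2*68)
= (2*68 + 37) / (2*68)
= 173/136


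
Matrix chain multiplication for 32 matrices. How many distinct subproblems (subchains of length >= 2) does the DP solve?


Subproblems are indexed by (i, j) where i < j.
Number of such pairs = n*(n-1)/2
= 32 * 31 / 2
= 496


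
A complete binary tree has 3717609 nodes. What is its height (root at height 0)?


In a complete binary tree, level k holds nodes 2^k .. 2^(k+1)-1 (1-indexed).
Height = floor(log2(n)) = floor(log2(3717609)) = 21
Check: 2^21 = 2097152 <= 3717609 < 4194304 = 2^22


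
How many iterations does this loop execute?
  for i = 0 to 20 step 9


The loop variable i takes values starting at 0 and increments by 9 each iteration.
Sequence: i = 0, 9, 18
The upper bound 20 is inclusive, so the count is floor((last - first) / step) + 1:
floor((20 - 0) / 9) + 1 = floor(20/9) + 1 = 2 + 1 = 3


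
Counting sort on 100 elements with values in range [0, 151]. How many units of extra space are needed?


Output array size: 100 (to store sorted result)
Count array size: 152 (one slot per possible value, range 0 to 151)
Total extra space = 100 + 152 = 252


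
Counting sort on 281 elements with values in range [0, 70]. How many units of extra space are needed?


Output array size: 281 (to store sorted result)
Count array size: 71 (one slot per possible value, range 0 to 70)
Total extra space = 281 + 71 = 352


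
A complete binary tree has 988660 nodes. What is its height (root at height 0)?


In a complete binary tree, level k holds nodes 2^k .. 2^(k+1)-1 (1-indexed).
Height = floor(log2(n)) = floor(log2(988660)) = 19
Check: 2^19 = 524288 <= 988660 < 1048576 = 2^20


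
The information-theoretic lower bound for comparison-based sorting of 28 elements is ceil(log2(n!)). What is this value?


A binary decision tree of height h has at most 2^h leaves and needs at least n! of them, so h >= ceil(log2(n!)).
Compute 28! as a running product:
  x2 = 2, x3 = 6, x4 = 24, x5 = 120
  x6 = 720, x7 = 5040, x8 = 40320, x9 = 362880
  x10 = 3628800, x11 = 39916800, x12 = 479001600, x13 = 6227020800
  x14 = 87178291200, x15 = 1307674368000, x16 = 20922789888000, x17 = 355687428096000
  x18 = 6402373705728000, x19 = 121645100408832000, x20 = 2432902008176640000, x21 = 51090942171709440000
  x22 = 1124000727777607680000, x23 = 25852016738884976640000, x24 = 620448401733239439360000, x25 = 15511210043330985984000000
  x26 = 403291461126605635584000000, x27 = 10888869450418352160768000000, x28 = 304888344611713860501504000000
28! = 304888344611713860501504000000
Bracket between powers of 2:
  2^97 = 158456325028528675187087900672 < 304888344611713860501504000000 <= 316912650057057350374175801344 = 2^98
So ceil(log2(28!)) = 98


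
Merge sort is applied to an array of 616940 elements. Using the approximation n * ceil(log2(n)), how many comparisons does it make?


Merge sort divides the array into halves recursively.
Number of levels = ceil(log2(616940)) = 20
At each level, approximately n = 616940 comparisons are needed for merging.
Total comparisons ~ n * ceil(log2(n)) = 616940 * 20 = 12338800
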